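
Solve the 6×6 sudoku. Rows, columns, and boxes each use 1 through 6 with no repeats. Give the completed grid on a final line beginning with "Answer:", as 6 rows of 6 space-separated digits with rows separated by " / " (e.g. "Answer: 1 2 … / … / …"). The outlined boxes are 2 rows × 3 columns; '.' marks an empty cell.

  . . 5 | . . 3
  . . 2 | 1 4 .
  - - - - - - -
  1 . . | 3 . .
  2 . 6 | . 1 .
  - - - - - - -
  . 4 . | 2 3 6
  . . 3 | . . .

Step 1. [r6c5∈{5}] r6c5's peers cover all but 5, so r6c5=5.
Step 2. [r4c4∈{4,5}] in col 4, 5 fits only at r4c4, so r4c4=5.
Step 3. [r6c1∈{6}] r6c1 has the single candidate 6. So r6c1=6.
Step 4. [r3c5∈{2,6}] in row 3, 6 fits only at r3c5. So r3c5=6.
Step 5. [r1c2∈{1,6}] r1c2 is the only open cell in row 1 admitting 1. So r1c2=1.
Step 6. [r4c6∈{4}] r4c6's peers cover all but 4, so r4c6=4.
Step 7. [r4c2∈{3}] r4c2's peers cover all but 3 ⇒ r4c2=3.
Step 8. [r5c3∈{1}] only 1 remains possible at r5c3. So r5c3=1.
Step 9. [r1c5∈{2}] r1c5 has the single candidate 2 ⇒ r1c5=2.
Step 10. [r3c2∈{5}] r3c2 is down to just 5 ⇒ r3c2=5.
Step 11. [r5c1∈{5}] r5c1 has the single candidate 5. So r5c1=5.
Step 12. [r2c6∈{5}] nothing but 5 survives at r2c6, so r2c6=5.
Step 13. [r3c3∈{4}] r3c3 has the single candidate 4. So r3c3=4.
Step 14. [r1c4∈{6}] r1c4 is down to just 6, so r1c4=6.
Step 15. [r6c6∈{1}] r6c6 is down to just 1. So r6c6=1.
Step 16. [r1c1∈{4}] only 4 remains possible at r1c1 ⇒ r1c1=4.
Step 17. [r6c2∈{2}] nothing but 2 survives at r6c2 ⇒ r6c2=2.
Step 18. [r2c1∈{3}] only 3 remains possible at r2c1 ⇒ r2c1=3.
Step 19. [r2c2∈{6}] only 6 remains possible at r2c2 ⇒ r2c2=6.
Step 20. [r3c6∈{2}] r3c6 is down to just 2, so r3c6=2.
Step 21. [r6c4∈{4}] r6c4's peers cover all but 4, so r6c4=4.

Answer: 4 1 5 6 2 3 / 3 6 2 1 4 5 / 1 5 4 3 6 2 / 2 3 6 5 1 4 / 5 4 1 2 3 6 / 6 2 3 4 5 1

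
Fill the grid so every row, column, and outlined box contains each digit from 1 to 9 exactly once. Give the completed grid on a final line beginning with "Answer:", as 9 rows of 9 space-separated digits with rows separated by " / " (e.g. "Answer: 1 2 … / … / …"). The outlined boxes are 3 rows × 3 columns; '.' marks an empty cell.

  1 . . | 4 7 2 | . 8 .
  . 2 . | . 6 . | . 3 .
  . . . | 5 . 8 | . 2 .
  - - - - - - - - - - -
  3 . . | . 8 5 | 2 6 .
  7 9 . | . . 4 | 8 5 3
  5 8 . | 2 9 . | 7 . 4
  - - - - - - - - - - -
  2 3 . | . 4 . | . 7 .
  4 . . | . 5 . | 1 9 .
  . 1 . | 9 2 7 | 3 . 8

Step 1. [r7c3∈{5,6,8,9}] row 7 places 9 nowhere but r7c3 ⇒ r7c3=9.
Step 2. [r2c4∈{1}] r2c4 is down to just 1 ⇒ r2c4=1.
Step 3. [r1c2∈{5,6}] 5 has one home in col 2: r1c2. So r1c2=5.
Step 4. [r9c1∈{6}] r9c1 is down to just 6 ⇒ r9c1=6.
Step 5. [r3c2∈{4,6,7}] across col 2, 6 lands solely at r3c2. So r3c2=6.
Step 6. [r4c9∈{1,9}] in row 4, 9 fits only at r4c9. So r4c9=9.
Step 7. [r5c4∈{6}] r5c4 has the single candidate 6. So r5c4=6.
Step 8. [r4c3∈{1,4}] 1 has one home in row 4: r4c3 ⇒ r4c3=1.
Step 9. [r1c7∈{6,9}] across row 1, 9 lands solely at r1c7 ⇒ r1c7=9.
Step 10. [r7c7∈{5,6}] r7c7 is the only open cell in col 7 admitting 6 ⇒ r7c7=6.
Step 11. [r8c3∈{7,8}] in box 7, 8 fits only at r8c3, so r8c3=8.
Step 12. [r6c6∈{1,3}] r6c6 is the only open cell in row 6 admitting 3. So r6c6=3.
Step 13. [r3c7∈{4}] r3c7 is down to just 4 ⇒ r3c7=4.
Step 14. [r1c3∈{3}] r1c3 has the single candidate 3, so r1c3=3.
Step 15. [r3c3∈{7}] nothing but 7 survives at r3c3 ⇒ r3c3=7.
Step 16. [r2c1∈{8,9}] 8 has one home in row 2: r2c1, so r2c1=8.
Step 17. [r7c9∈{5}] r7c9's peers cover all but 5 ⇒ r7c9=5.
Step 18. [r3c5∈{3}] only 3 remains possible at r3c5. So r3c5=3.
Step 19. [r2c3∈{4}] only 4 remains possible at r2c3. So r2c3=4.
Step 20. [r3c9∈{1}] r3c9 has the single candidate 1 ⇒ r3c9=1.
Step 21. [r2c6∈{9}] nothing but 9 survives at r2c6. So r2c6=9.
Step 22. [r5c5∈{1}] r5c5's peers cover all but 1 ⇒ r5c5=1.
Step 23. [r8c6∈{6}] r8c6 has the single candidate 6 ⇒ r8c6=6.
Step 24. [r6c3∈{6}] r6c3's peers cover all but 6. So r6c3=6.
Step 25. [r8c9∈{2}] r8c9 is down to just 2. So r8c9=2.
Step 26. [r7c4∈{8}] nothing but 8 survives at r7c4, so r7c4=8.
Step 27. [r6c8∈{1}] r6c8 is down to just 1. So r6c8=1.
Step 28. [r3c1∈{9}] r3c1's peers cover all but 9, so r3c1=9.
Step 29. [r2c7∈{5}] r2c7 has the single candidate 5, so r2c7=5.
Step 30. [r5c3∈{2}] r5c3 is down to just 2, so r5c3=2.
Step 31. [r8c2∈{7}] nothing but 7 survives at r8c2. So r8c2=7.
Step 32. [r7c6∈{1}] only 1 remains possible at r7c6, so r7c6=1.
Step 33. [r8c4∈{3}] nothing but 3 survives at r8c4. So r8c4=3.
Step 34. [r4c4∈{7}] only 7 remains possible at r4c4, so r4c4=7.
Step 35. [r1c9∈{6}] nothing but 6 survives at r1c9 ⇒ r1c9=6.
Step 36. [r4c2∈{4}] r4c2 is down to just 4. So r4c2=4.
Step 37. [r9c3∈{5}] nothing but 5 survives at r9c3, so r9c3=5.
Step 38. [r2c9∈{7}] r2c9 is down to just 7, so r2c9=7.
Step 39. [r9c8∈{4}] r9c8 has the single candidate 4. So r9c8=4.

Answer: 1 5 3 4 7 2 9 8 6 / 8 2 4 1 6 9 5 3 7 / 9 6 7 5 3 8 4 2 1 / 3 4 1 7 8 5 2 6 9 / 7 9 2 6 1 4 8 5 3 / 5 8 6 2 9 3 7 1 4 / 2 3 9 8 4 1 6 7 5 / 4 7 8 3 5 6 1 9 2 / 6 1 5 9 2 7 3 4 8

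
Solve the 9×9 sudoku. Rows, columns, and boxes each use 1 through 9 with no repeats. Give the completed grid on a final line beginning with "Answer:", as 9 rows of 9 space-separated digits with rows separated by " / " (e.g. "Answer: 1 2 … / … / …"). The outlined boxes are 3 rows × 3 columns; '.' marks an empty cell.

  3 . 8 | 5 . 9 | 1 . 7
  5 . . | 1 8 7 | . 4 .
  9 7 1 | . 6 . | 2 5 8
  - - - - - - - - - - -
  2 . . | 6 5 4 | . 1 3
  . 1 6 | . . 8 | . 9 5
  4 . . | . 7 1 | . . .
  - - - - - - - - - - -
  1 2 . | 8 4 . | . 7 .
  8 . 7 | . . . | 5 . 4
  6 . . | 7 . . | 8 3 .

Step 1. [r1c8∈{6}] only 6 remains possible at r1c8. So r1c8=6.
Step 2. [r6c4∈{2,3,9}] 9 has one home in box 5: r6c4 ⇒ r6c4=9.
Step 3. [r8c8∈{2}] r8c8 has the single candidate 2, so r8c8=2.
Step 4. [r8c4∈{3}] only 3 remains possible at r8c4, so r8c4=3.
Step 5. [r8c2∈{9}] r8c2 has the single candidate 9. So r8c2=9.
Step 6. [r6c2∈{3,5,8}] across col 2, 3 lands solely at r6c2. So r6c2=3.
Step 7. [r9c2∈{4,5}] r9c2 is the only open cell in col 2 admitting 5, so r9c2=5.
Step 8. [r2c9∈{9}] r2c9 is down to just 9 ⇒ r2c9=9.
Step 9. [r7c9∈{6}] only 6 remains possible at r7c9. So r7c9=6.
Step 10. [r1c5∈{2}] r1c5 is down to just 2 ⇒ r1c5=2.
Step 11. [r4c7∈{7}] r4c7 has the single candidate 7. So r4c7=7.
Step 12. [r8c5∈{1}] nothing but 1 survives at r8c5, so r8c5=1.
Step 13. [r9c3∈{4}] nothing but 4 survives at r9c3. So r9c3=4.
Step 14. [r7c7∈{9}] r7c7 is down to just 9 ⇒ r7c7=9.
Step 15. [r5c4∈{2}] nothing but 2 survives at r5c4. So r5c4=2.
Step 16. [r2c3∈{2}] only 2 remains possible at r2c3 ⇒ r2c3=2.
Step 17. [r6c8∈{8}] nothing but 8 survives at r6c8 ⇒ r6c8=8.
Step 18. [r5c1∈{7}] r5c1 has the single candidate 7, so r5c1=7.
Step 19. [r7c6∈{5}] only 5 remains possible at r7c6. So r7c6=5.
Step 20. [r4c2∈{8}] r4c2 is down to just 8, so r4c2=8.
Step 21. [r6c7∈{6}] r6c7's peers cover all but 6, so r6c7=6.
Step 22. [r6c9∈{2}] r6c9's peers cover all but 2 ⇒ r6c9=2.
Step 23. [r3c6∈{3}] nothing but 3 survives at r3c6, so r3c6=3.
Step 24. [r9c9∈{1}] r9c9's peers cover all but 1. So r9c9=1.
Step 25. [r4c3∈{9}] r4c3 has the single candidate 9. So r4c3=9.
Step 26. [r7c3∈{3}] r7c3's peers cover all but 3 ⇒ r7c3=3.
Step 27. [r2c7∈{3}] r2c7 has the single candidate 3, so r2c7=3.
Step 28. [r3c4∈{4}] only 4 remains possible at r3c4. So r3c4=4.
Step 29. [r9c6∈{2}] r9c6 has the single candidate 2 ⇒ r9c6=2.
Step 30. [r6c3∈{5}] r6c3 is down to just 5, so r6c3=5.
Step 31. [r9c5∈{9}] r9c5 has the single candidate 9. So r9c5=9.
Step 32. [r1c2∈{4}] r1c2's peers cover all but 4 ⇒ r1c2=4.
Step 33. [r5c7∈{4}] only 4 remains possible at r5c7. So r5c7=4.
Step 34. [r2c2∈{6}] nothing but 6 survives at r2c2 ⇒ r2c2=6.
Step 35. [r8c6∈{6}] r8c6 is down to just 6 ⇒ r8c6=6.
Step 36. [r5c5∈{3}] nothing but 3 survives at r5c5 ⇒ r5c5=3.

Answer: 3 4 8 5 2 9 1 6 7 / 5 6 2 1 8 7 3 4 9 / 9 7 1 4 6 3 2 5 8 / 2 8 9 6 5 4 7 1 3 / 7 1 6 2 3 8 4 9 5 / 4 3 5 9 7 1 6 8 2 / 1 2 3 8 4 5 9 7 6 / 8 9 7 3 1 6 5 2 4 / 6 5 4 7 9 2 8 3 1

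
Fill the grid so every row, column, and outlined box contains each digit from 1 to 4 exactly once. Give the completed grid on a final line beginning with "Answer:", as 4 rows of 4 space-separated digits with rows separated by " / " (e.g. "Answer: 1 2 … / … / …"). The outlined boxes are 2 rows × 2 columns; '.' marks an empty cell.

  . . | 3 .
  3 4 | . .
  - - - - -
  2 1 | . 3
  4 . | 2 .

Step 1. [r2c3∈{1}] only 1 remains possible at r2c3 ⇒ r2c3=1.
Step 2. [r1c4∈{2,4}] across row 1, 4 lands solely at r1c4 ⇒ r1c4=4.
Step 3. [r4c2∈{3}] r4c2 is down to just 3. So r4c2=3.
Step 4. [r3c3∈{4}] r3c3 is down to just 4 ⇒ r3c3=4.
Step 5. [r1c1∈{1}] r1c1 is down to just 1 ⇒ r1c1=1.
Step 6. [r4c4∈{1}] r4c4 has the single candidate 1, so r4c4=1.
Step 7. [r2c4∈{2}] r2c4 has the single candidate 2 ⇒ r2c4=2.
Step 8. [r1c2∈{2}] nothing but 2 survives at r1c2, so r1c2=2.

Answer: 1 2 3 4 / 3 4 1 2 / 2 1 4 3 / 4 3 2 1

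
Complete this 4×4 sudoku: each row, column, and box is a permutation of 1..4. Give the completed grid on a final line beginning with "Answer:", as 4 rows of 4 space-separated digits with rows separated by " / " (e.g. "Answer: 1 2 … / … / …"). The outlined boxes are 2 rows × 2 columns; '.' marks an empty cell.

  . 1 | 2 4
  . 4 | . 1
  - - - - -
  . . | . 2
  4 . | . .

Step 1. [r3c2∈{3}] r3c2 has the single candidate 3, so r3c2=3.
Step 2. [r4c3∈{1,3}] in row 4, 1 fits only at r4c3, so r4c3=1.
Step 3. [r1c1∈{3}] nothing but 3 survives at r1c1 ⇒ r1c1=3.
Step 4. [r3c3∈{4}] nothing but 4 survives at r3c3. So r3c3=4.
Step 5. [r4c4∈{3}] r4c4's peers cover all but 3 ⇒ r4c4=3.
Step 6. [r2c1∈{2}] nothing but 2 survives at r2c1 ⇒ r2c1=2.
Step 7. [r3c1∈{1}] r3c1 has the single candidate 1 ⇒ r3c1=1.
Step 8. [r4c2∈{2}] r4c2 is down to just 2, so r4c2=2.
Step 9. [r2c3∈{3}] nothing but 3 survives at r2c3 ⇒ r2c3=3.

Answer: 3 1 2 4 / 2 4 3 1 / 1 3 4 2 / 4 2 1 3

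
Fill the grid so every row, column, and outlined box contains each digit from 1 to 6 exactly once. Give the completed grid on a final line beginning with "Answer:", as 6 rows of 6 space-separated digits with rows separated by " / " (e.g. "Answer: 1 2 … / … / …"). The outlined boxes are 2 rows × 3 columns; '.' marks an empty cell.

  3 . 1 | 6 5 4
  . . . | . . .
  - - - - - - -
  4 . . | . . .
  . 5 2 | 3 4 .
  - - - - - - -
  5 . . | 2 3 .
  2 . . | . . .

Step 1. [r6c4∈{1,4,5}] r6c4 is the only open cell in col 4 admitting 4 ⇒ r6c4=4.
Step 2. [r2c1∈{6}] r2c1 is down to just 6 ⇒ r2c1=6.
Step 3. [r4c6∈{1,6}] row 4 places 6 nowhere but r4c6, so r4c6=6.
Step 4. [r5c6∈{1}] only 1 remains possible at r5c6, so r5c6=1.
Step 5. [r6c2∈{1,3,6}] r6c2 is the only open cell in row 6 admitting 1 ⇒ r6c2=1.
Step 6. [r6c3∈{3,6}] across row 6, 3 lands solely at r6c3 ⇒ r6c3=3.
Step 7. [r3c4∈{1,5}] r3c4 is the only open cell in col 4 admitting 5. So r3c4=5.
Step 8. [r3c3∈{6}] r3c3 is down to just 6, so r3c3=6.
Step 9. [r5c3∈{4}] only 4 remains possible at r5c3. So r5c3=4.
Step 10. [r3c5∈{1,2}] 1 has one home in row 3: r3c5, so r3c5=1.
Step 11. [r2c5∈{2}] r2c5 has the single candidate 2 ⇒ r2c5=2.
Step 12. [r6c5∈{6}] nothing but 6 survives at r6c5. So r6c5=6.
Step 13. [r2c6∈{3}] only 3 remains possible at r2c6. So r2c6=3.
Step 14. [r2c2∈{4}] only 4 remains possible at r2c2. So r2c2=4.
Step 15. [r1c2∈{2}] r1c2's peers cover all but 2, so r1c2=2.
Step 16. [r3c2∈{3}] r3c2 has the single candidate 3 ⇒ r3c2=3.
Step 17. [r3c6∈{2}] r3c6 has the single candidate 2, so r3c6=2.
Step 18. [r6c6∈{5}] r6c6's peers cover all but 5, so r6c6=5.
Step 19. [r5c2∈{6}] r5c2 is down to just 6 ⇒ r5c2=6.
Step 20. [r2c3∈{5}] r2c3 is down to just 5, so r2c3=5.
Step 21. [r2c4∈{1}] r2c4's peers cover all but 1 ⇒ r2c4=1.
Step 22. [r4c1∈{1}] r4c1 is down to just 1 ⇒ r4c1=1.

Answer: 3 2 1 6 5 4 / 6 4 5 1 2 3 / 4 3 6 5 1 2 / 1 5 2 3 4 6 / 5 6 4 2 3 1 / 2 1 3 4 6 5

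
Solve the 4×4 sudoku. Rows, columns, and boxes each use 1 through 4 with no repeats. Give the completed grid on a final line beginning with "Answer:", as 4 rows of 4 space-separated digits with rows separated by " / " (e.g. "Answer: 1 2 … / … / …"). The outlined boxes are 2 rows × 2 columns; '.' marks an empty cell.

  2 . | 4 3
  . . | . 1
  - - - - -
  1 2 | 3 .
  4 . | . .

Step 1. [r2c2∈{3,4}] r2c2 is the only open cell in row 2 admitting 4, so r2c2=4.
Step 2. [r2c3∈{2}] r2c3 is down to just 2. So r2c3=2.
Step 3. [r3c4∈{4}] nothing but 4 survives at r3c4. So r3c4=4.
Step 4. [r2c1∈{3}] r2c1 has the single candidate 3. So r2c1=3.
Step 5. [r1c2∈{1}] r1c2 is down to just 1 ⇒ r1c2=1.
Step 6. [r4c3∈{1}] r4c3's peers cover all but 1, so r4c3=1.
Step 7. [r4c4∈{2}] only 2 remains possible at r4c4. So r4c4=2.
Step 8. [r4c2∈{3}] r4c2 has the single candidate 3, so r4c2=3.

Answer: 2 1 4 3 / 3 4 2 1 / 1 2 3 4 / 4 3 1 2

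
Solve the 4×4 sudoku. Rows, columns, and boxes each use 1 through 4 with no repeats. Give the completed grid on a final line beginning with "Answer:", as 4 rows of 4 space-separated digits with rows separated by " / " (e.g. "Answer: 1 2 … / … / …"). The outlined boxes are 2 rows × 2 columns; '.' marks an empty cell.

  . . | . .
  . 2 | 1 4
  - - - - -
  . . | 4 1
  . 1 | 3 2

Step 1. [r2c1∈{3}] r2c1's peers cover all but 3, so r2c1=3.
Step 2. [r4c1∈{4}] r4c1's peers cover all but 4. So r4c1=4.
Step 3. [r3c1∈{2}] r3c1 is down to just 2 ⇒ r3c1=2.
Step 4. [r1c3∈{2}] r1c3's peers cover all but 2, so r1c3=2.
Step 5. [r1c1∈{1}] r1c1 is down to just 1 ⇒ r1c1=1.
Step 6. [r1c2∈{4}] nothing but 4 survives at r1c2 ⇒ r1c2=4.
Step 7. [r1c4∈{3}] r1c4 has the single candidate 3. So r1c4=3.
Step 8. [r3c2∈{3}] only 3 remains possible at r3c2 ⇒ r3c2=3.

Answer: 1 4 2 3 / 3 2 1 4 / 2 3 4 1 / 4 1 3 2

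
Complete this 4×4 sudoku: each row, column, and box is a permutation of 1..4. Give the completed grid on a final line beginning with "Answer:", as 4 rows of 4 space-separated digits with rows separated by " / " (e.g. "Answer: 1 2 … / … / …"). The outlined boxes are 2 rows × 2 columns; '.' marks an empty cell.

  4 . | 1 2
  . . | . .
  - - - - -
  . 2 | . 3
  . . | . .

Step 1. [r4c2∈{1,3,4}] across col 2, 4 lands solely at r4c2, so r4c2=4.
Step 2. [r2c3∈{3,4}] r2c3 is the only open cell in col 3 admitting 3, so r2c3=3.
Step 3. [r3c1∈{1}] r3c1's peers cover all but 1, so r3c1=1.
Step 4. [r4c4∈{1}] r4c4's peers cover all but 1. So r4c4=1.
Step 5. [r4c1∈{3}] r4c1 is down to just 3 ⇒ r4c1=3.
Step 6. [r2c2∈{1}] nothing but 1 survives at r2c2 ⇒ r2c2=1.
Step 7. [r2c1∈{2}] only 2 remains possible at r2c1 ⇒ r2c1=2.
Step 8. [r3c3∈{4}] r3c3 has the single candidate 4, so r3c3=4.
Step 9. [r2c4∈{4}] r2c4 is down to just 4, so r2c4=4.
Step 10. [r1c2∈{3}] r1c2's peers cover all but 3. So r1c2=3.
Step 11. [r4c3∈{2}] nothing but 2 survives at r4c3. So r4c3=2.

Answer: 4 3 1 2 / 2 1 3 4 / 1 2 4 3 / 3 4 2 1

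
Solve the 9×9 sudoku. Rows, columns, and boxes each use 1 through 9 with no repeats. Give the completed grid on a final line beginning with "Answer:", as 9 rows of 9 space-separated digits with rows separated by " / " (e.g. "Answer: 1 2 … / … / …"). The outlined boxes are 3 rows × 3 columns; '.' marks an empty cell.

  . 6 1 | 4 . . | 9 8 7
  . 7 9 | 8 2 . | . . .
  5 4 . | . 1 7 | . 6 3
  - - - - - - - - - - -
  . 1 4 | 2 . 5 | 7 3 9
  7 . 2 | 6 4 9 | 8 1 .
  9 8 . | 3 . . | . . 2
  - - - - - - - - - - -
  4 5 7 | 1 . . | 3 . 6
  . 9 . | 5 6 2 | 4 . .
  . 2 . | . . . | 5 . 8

Step 1. [r1c6∈{3}] r1c6's peers cover all but 3, so r1c6=3.
Step 2. [r9c5∈{3,7,9}] across col 5, 3 lands solely at r9c5 ⇒ r9c5=3.
Step 3. [r7c5∈{8,9}] col 5 places 9 nowhere but r7c5 ⇒ r7c5=9.
Step 4. [r8c1∈{1,3,8}] r8c1 is the only open cell in col 1 admitting 8, so r8c1=8.
Step 5. [r2c9∈{1,4,5}] in col 9, 4 fits only at r2c9, so r2c9=4.
Step 6. [r9c3∈{6}] only 6 remains possible at r9c3. So r9c3=6.
Step 7. [r5c9∈{5}] r5c9's peers cover all but 5 ⇒ r5c9=5.
Step 8. [r8c8∈{7}] r8c8 has the single candidate 7 ⇒ r8c8=7.
Step 9. [r2c1∈{3}] only 3 remains possible at r2c1 ⇒ r2c1=3.
Step 10. [r2c6∈{6}] only 6 remains possible at r2c6, so r2c6=6.
Step 11. [r4c1∈{6}] only 6 remains possible at r4c1. So r4c1=6.
Step 12. [r6c3∈{5}] nothing but 5 survives at r6c3 ⇒ r6c3=5.
Step 13. [r9c4∈{7}] nothing but 7 survives at r9c4 ⇒ r9c4=7.
Step 14. [r9c8∈{9}] r9c8's peers cover all but 9 ⇒ r9c8=9.
Step 15. [r1c5∈{5}] only 5 remains possible at r1c5 ⇒ r1c5=5.
Step 16. [r9c6∈{4}] nothing but 4 survives at r9c6 ⇒ r9c6=4.
Step 17. [r8c9∈{1}] nothing but 1 survives at r8c9, so r8c9=1.
Step 18. [r4c5∈{8}] only 8 remains possible at r4c5, so r4c5=8.
Step 19. [r6c5∈{7}] r6c5 is down to just 7. So r6c5=7.
Step 20. [r8c3∈{3}] only 3 remains possible at r8c3, so r8c3=3.
Step 21. [r6c7∈{6}] r6c7 has the single candidate 6 ⇒ r6c7=6.
Step 22. [r6c6∈{1}] r6c6's peers cover all but 1, so r6c6=1.
Step 23. [r2c7∈{1}] nothing but 1 survives at r2c7. So r2c7=1.
Step 24. [r3c4∈{9}] r3c4's peers cover all but 9. So r3c4=9.
Step 25. [r3c3∈{8}] only 8 remains possible at r3c3. So r3c3=8.
Step 26. [r6c8∈{4}] r6c8's peers cover all but 4 ⇒ r6c8=4.
Step 27. [r1c1∈{2}] only 2 remains possible at r1c1 ⇒ r1c1=2.
Step 28. [r9c1∈{1}] nothing but 1 survives at r9c1. So r9c1=1.
Step 29. [r5c2∈{3}] r5c2 is down to just 3, so r5c2=3.
Step 30. [r3c7∈{2}] r3c7 is down to just 2, so r3c7=2.
Step 31. [r7c8∈{2}] r7c8 has the single candidate 2. So r7c8=2.
Step 32. [r7c6∈{8}] r7c6 has the single candidate 8, so r7c6=8.
Step 33. [r2c8∈{5}] r2c8 is down to just 5 ⇒ r2c8=5.

Answer: 2 6 1 4 5 3 9 8 7 / 3 7 9 8 2 6 1 5 4 / 5 4 8 9 1 7 2 6 3 / 6 1 4 2 8 5 7 3 9 / 7 3 2 6 4 9 8 1 5 / 9 8 5 3 7 1 6 4 2 / 4 5 7 1 9 8 3 2 6 / 8 9 3 5 6 2 4 7 1 / 1 2 6 7 3 4 5 9 8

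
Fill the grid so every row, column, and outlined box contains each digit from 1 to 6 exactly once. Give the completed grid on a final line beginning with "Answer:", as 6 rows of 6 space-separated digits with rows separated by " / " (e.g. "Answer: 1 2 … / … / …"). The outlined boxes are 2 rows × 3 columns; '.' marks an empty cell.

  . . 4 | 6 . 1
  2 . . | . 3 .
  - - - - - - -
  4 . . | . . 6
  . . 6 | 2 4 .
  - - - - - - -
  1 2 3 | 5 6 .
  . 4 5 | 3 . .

Step 1. [r3c2∈{1,3,5}] row 3 places 3 nowhere but r3c2, so r3c2=3.
Step 2. [r1c2∈{5}] r1c2's peers cover all but 5. So r1c2=5.
Step 3. [r2c3∈{1}] r2c3 has the single candidate 1. So r2c3=1.
Step 4. [r3c5∈{1,5}] in row 3, 5 fits only at r3c5, so r3c5=5.
Step 5. [r5c6∈{4}] only 4 remains possible at r5c6. So r5c6=4.
Step 6. [r6c5∈{1,2}] 1 has one home in row 6: r6c5, so r6c5=1.
Step 7. [r3c4∈{1}] r3c4 is down to just 1. So r3c4=1.
Step 8. [r4c6∈{3}] only 3 remains possible at r4c6, so r4c6=3.
Step 9. [r2c2∈{6}] nothing but 6 survives at r2c2 ⇒ r2c2=6.
Step 10. [r1c5∈{2}] nothing but 2 survives at r1c5 ⇒ r1c5=2.
Step 11. [r4c1∈{5}] only 5 remains possible at r4c1, so r4c1=5.
Step 12. [r2c4∈{4}] only 4 remains possible at r2c4 ⇒ r2c4=4.
Step 13. [r1c1∈{3}] r1c1's peers cover all but 3 ⇒ r1c1=3.
Step 14. [r3c3∈{2}] r3c3 has the single candidate 2. So r3c3=2.
Step 15. [r6c6∈{2}] r6c6 is down to just 2. So r6c6=2.
Step 16. [r2c6∈{5}] r2c6 is down to just 5. So r2c6=5.
Step 17. [r4c2∈{1}] r4c2 has the single candidate 1. So r4c2=1.
Step 18. [r6c1∈{6}] r6c1 has the single candidate 6. So r6c1=6.

Answer: 3 5 4 6 2 1 / 2 6 1 4 3 5 / 4 3 2 1 5 6 / 5 1 6 2 4 3 / 1 2 3 5 6 4 / 6 4 5 3 1 2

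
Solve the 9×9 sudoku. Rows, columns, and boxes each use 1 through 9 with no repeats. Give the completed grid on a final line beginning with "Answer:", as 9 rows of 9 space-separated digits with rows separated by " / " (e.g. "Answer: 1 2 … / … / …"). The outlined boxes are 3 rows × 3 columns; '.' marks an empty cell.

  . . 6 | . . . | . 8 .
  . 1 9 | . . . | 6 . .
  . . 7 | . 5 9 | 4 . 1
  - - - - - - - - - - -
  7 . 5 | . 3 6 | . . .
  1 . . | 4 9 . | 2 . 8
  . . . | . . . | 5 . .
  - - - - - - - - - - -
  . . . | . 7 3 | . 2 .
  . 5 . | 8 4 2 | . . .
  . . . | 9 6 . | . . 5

Step 1. [r3c8∈{3}] r3c8's peers cover all but 3, so r3c8=3.
Step 2. [r4c2∈{2,4,8,9}] 8 has one home in row 4: r4c2 ⇒ r4c2=8.
Step 3. [r6c9∈{3,4,6,7,9}] r6c9 is the only open cell in box 6 admitting 3 ⇒ r6c9=3.
Step 4. [r3c2∈{2}] r3c2's peers cover all but 2. So r3c2=2.
Step 5. [r9c6∈{1}] r9c6 is down to just 1 ⇒ r9c6=1.
Step 6. [r4c4∈{1,2}] row 4 places 2 nowhere but r4c4 ⇒ r4c4=2.
Step 7. [r9c2∈{3,4,7}] across col 2, 7 lands solely at r9c2. So r9c2=7.
Step 8. [r9c8∈{4}] r9c8's peers cover all but 4, so r9c8=4.
Step 9. [r1c1∈{3,4,5}] row 1 places 5 nowhere but r1c1 ⇒ r1c1=5.
Step 10. [r3c1∈{8}] only 8 remains possible at r3c1. So r3c1=8.
Step 11. [r5c3∈{3}] r5c3 is down to just 3. So r5c3=3.
Step 12. [r5c2∈{6}] nothing but 6 survives at r5c2 ⇒ r5c2=6.
Step 13. [r5c8∈{7}] r5c8 is down to just 7 ⇒ r5c8=7.
Step 14. [r8c3∈{1}] nothing but 1 survives at r8c3, so r8c3=1.
Step 15. [r7c7∈{1,8,9}] r7c7 is the only open cell in row 7 admitting 1 ⇒ r7c7=1.
Step 16. [r4c7∈{9}] r4c7's peers cover all but 9. So r4c7=9.
Step 17. [r1c7∈{7}] r1c7 has the single candidate 7, so r1c7=7.
Step 18. [r8c8∈{6,9}] col 8 places 9 nowhere but r8c8, so r8c8=9.
Step 19. [r1c2∈{3,4}] r1c2 is the only open cell in col 2 admitting 3 ⇒ r1c2=3.
Step 20. [r2c1∈{4}] r2c1 has the single candidate 4 ⇒ r2c1=4.
Step 21. [r7c3∈{4,8}] across row 7, 8 lands solely at r7c3. So r7c3=8.
Step 22. [r8c7∈{3}] r8c7 is down to just 3 ⇒ r8c7=3.
Step 23. [r7c2∈{4,9}] row 7 places 4 nowhere but r7c2, so r7c2=4.
Step 24. [r9c3∈{2}] r9c3's peers cover all but 2. So r9c3=2.
Step 25. [r7c1∈{6,9}] r7c1 is the only open cell in row 7 admitting 9 ⇒ r7c1=9.
Step 26. [r1c4∈{1}] r1c4 is down to just 1. So r1c4=1.
Step 27. [r2c9∈{2}] r2c9 is down to just 2. So r2c9=2.
Step 28. [r6c4∈{7}] nothing but 7 survives at r6c4 ⇒ r6c4=7.
Step 29. [r6c5∈{1,8}] r6c5 is the only open cell in col 5 admitting 1 ⇒ r6c5=1.
Step 30. [r8c9∈{6,7}] row 8 places 7 nowhere but r8c9, so r8c9=7.
Step 31. [r6c6∈{8}] r6c6 is down to just 8, so r6c6=8.
Step 32. [r1c9∈{9}] nothing but 9 survives at r1c9 ⇒ r1c9=9.
Step 33. [r6c3∈{4}] r6c3's peers cover all but 4, so r6c3=4.
Step 34. [r5c6∈{5}] r5c6's peers cover all but 5, so r5c6=5.
Step 35. [r8c1∈{6}] r8c1 is down to just 6 ⇒ r8c1=6.
Step 36. [r9c7∈{8}] r9c7's peers cover all but 8, so r9c7=8.
Step 37. [r6c2∈{9}] r6c2 has the single candidate 9, so r6c2=9.
Step 38. [r1c6∈{4}] nothing but 4 survives at r1c6, so r1c6=4.
Step 39. [r2c8∈{5}] nothing but 5 survives at r2c8. So r2c8=5.
Step 40. [r1c5∈{2}] r1c5's peers cover all but 2. So r1c5=2.
Step 41. [r7c9∈{6}] nothing but 6 survives at r7c9, so r7c9=6.
Step 42. [r6c8∈{6}] r6c8 is down to just 6, so r6c8=6.
Step 43. [r6c1∈{2}] r6c1 has the single candidate 2 ⇒ r6c1=2.
Step 44. [r3c4∈{6}] r3c4 is down to just 6, so r3c4=6.
Step 45. [r9c1∈{3}] r9c1 is down to just 3, so r9c1=3.
Step 46. [r2c5∈{8}] nothing but 8 survives at r2c5, so r2c5=8.
Step 47. [r7c4∈{5}] r7c4 has the single candidate 5 ⇒ r7c4=5.
Step 48. [r4c9∈{4}] r4c9 has the single candidate 4 ⇒ r4c9=4.
Step 49. [r2c6∈{7}] only 7 remains possible at r2c6 ⇒ r2c6=7.
Step 50. [r4c8∈{1}] r4c8's peers cover all but 1 ⇒ r4c8=1.
Step 51. [r2c4∈{3}] only 3 remains possible at r2c4. So r2c4=3.

Answer: 5 3 6 1 2 4 7 8 9 / 4 1 9 3 8 7 6 5 2 / 8 2 7 6 5 9 4 3 1 / 7 8 5 2 3 6 9 1 4 / 1 6 3 4 9 5 2 7 8 / 2 9 4 7 1 8 5 6 3 / 9 4 8 5 7 3 1 2 6 / 6 5 1 8 4 2 3 9 7 / 3 7 2 9 6 1 8 4 5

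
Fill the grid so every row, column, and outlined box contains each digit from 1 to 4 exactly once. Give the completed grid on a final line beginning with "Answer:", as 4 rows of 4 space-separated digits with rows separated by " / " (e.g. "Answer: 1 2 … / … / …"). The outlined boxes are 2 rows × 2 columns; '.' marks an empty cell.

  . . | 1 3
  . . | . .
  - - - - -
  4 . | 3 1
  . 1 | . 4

Step 1. [r1c1∈{2}] r1c1's peers cover all but 2. So r1c1=2.
Step 2. [r2c3∈{2,4}] in col 3, 4 fits only at r2c3. So r2c3=4.
Step 3. [r4c1∈{3}] r4c1's peers cover all but 3, so r4c1=3.
Step 4. [r2c2∈{3}] r2c2 has the single candidate 3. So r2c2=3.
Step 5. [r2c4∈{2}] only 2 remains possible at r2c4 ⇒ r2c4=2.
Step 6. [r3c2∈{2}] r3c2 is down to just 2 ⇒ r3c2=2.
Step 7. [r2c1∈{1}] r2c1 is down to just 1, so r2c1=1.
Step 8. [r4c3∈{2}] r4c3's peers cover all but 2. So r4c3=2.
Step 9. [r1c2∈{4}] r1c2's peers cover all but 4. So r1c2=4.

Answer: 2 4 1 3 / 1 3 4 2 / 4 2 3 1 / 3 1 2 4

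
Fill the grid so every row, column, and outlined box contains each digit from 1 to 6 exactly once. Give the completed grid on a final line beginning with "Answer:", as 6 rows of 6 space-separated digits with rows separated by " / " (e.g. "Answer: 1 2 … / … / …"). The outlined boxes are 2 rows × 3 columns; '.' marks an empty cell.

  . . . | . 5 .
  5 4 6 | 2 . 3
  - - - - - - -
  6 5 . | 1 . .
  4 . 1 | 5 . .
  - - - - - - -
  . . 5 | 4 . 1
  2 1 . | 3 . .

Step 1. [r5c5∈{2,6}] r5c5 is the only open cell in row 5 admitting 2 ⇒ r5c5=2.
Step 2. [r3c5∈{3,4}] across col 5, 4 lands solely at r3c5 ⇒ r3c5=4.
Step 3. [r3c3∈{2,3}] row 3 places 3 nowhere but r3c3, so r3c3=3.
Step 4. [r4c2∈{2}] r4c2 is down to just 2, so r4c2=2.
Step 5. [r4c6∈{6}] nothing but 6 survives at r4c6 ⇒ r4c6=6.
Step 6. [r1c2∈{3}] r1c2 has the single candidate 3. So r1c2=3.
Step 7. [r5c1∈{3}] r5c1 is down to just 3. So r5c1=3.
Step 8. [r3c6∈{2}] nothing but 2 survives at r3c6 ⇒ r3c6=2.
Step 9. [r1c1∈{1}] nothing but 1 survives at r1c1, so r1c1=1.
Step 10. [r6c3∈{4}] only 4 remains possible at r6c3, so r6c3=4.
Step 11. [r6c5∈{6}] only 6 remains possible at r6c5. So r6c5=6.
Step 12. [r1c4∈{6}] only 6 remains possible at r1c4. So r1c4=6.
Step 13. [r6c6∈{5}] r6c6 is down to just 5 ⇒ r6c6=5.
Step 14. [r5c2∈{6}] only 6 remains possible at r5c2 ⇒ r5c2=6.
Step 15. [r1c6∈{4}] only 4 remains possible at r1c6 ⇒ r1c6=4.
Step 16. [r1c3∈{2}] r1c3's peers cover all but 2 ⇒ r1c3=2.
Step 17. [r2c5∈{1}] r2c5's peers cover all but 1, so r2c5=1.
Step 18. [r4c5∈{3}] r4c5 has the single candidate 3. So r4c5=3.

Answer: 1 3 2 6 5 4 / 5 4 6 2 1 3 / 6 5 3 1 4 2 / 4 2 1 5 3 6 / 3 6 5 4 2 1 / 2 1 4 3 6 5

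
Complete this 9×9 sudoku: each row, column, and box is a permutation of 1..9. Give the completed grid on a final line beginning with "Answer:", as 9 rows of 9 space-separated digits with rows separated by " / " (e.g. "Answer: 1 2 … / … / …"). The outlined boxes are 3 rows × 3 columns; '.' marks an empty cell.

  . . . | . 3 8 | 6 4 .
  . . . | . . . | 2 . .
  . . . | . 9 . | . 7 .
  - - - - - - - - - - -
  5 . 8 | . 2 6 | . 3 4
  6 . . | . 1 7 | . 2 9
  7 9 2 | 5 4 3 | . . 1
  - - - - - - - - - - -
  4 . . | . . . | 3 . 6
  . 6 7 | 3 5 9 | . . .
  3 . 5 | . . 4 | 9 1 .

Step 1. [r8c8∈{8}] only 8 remains possible at r8c8, so r8c8=8.
Step 2. [r3c7∈{1,5,8}] 1 has one home in col 7: r3c7. So r3c7=1.
Step 3. [r8c1∈{1,2}] in row 8, 1 fits only at r8c1. So r8c1=1.
Step 4. [r1c9∈{5}] r1c9 is down to just 5. So r1c9=5.
Step 5. [r5c4∈{8}] nothing but 8 survives at r5c4. So r5c4=8.
Step 6. [r9c9∈{2,7}] col 9 places 7 nowhere but r9c9 ⇒ r9c9=7.
Step 7. [r2c8∈{9}] r2c8 is down to just 9 ⇒ r2c8=9.
Step 8. [r2c1∈{8}] nothing but 8 survives at r2c1. So r2c1=8.
Step 9. [r3c1∈{2}] nothing but 2 survives at r3c1. So r3c1=2.
Step 10. [r1c4∈{1,2,7}] row 1 places 2 nowhere but r1c4, so r1c4=2.
Step 11. [r2c9∈{3}] r2c9's peers cover all but 3, so r2c9=3.
Step 12. [r9c4∈{6}] only 6 remains possible at r9c4, so r9c4=6.
Step 13. [r3c3∈{3,4,6}] in row 3, 6 fits only at r3c3. So r3c3=6.
Step 14. [r3c2∈{3,4,5}] row 3 places 3 nowhere but r3c2 ⇒ r3c2=3.
Step 15. [r2c2∈{1,4,5,7}] across col 2, 5 lands solely at r2c2. So r2c2=5.
Step 16. [r2c6∈{1}] r2c6 has the single candidate 1. So r2c6=1.
Step 17. [r9c5∈{8}] only 8 remains possible at r9c5, so r9c5=8.
Step 18. [r1c3∈{1,9}] r1c3 is the only open cell in col 3 admitting 1 ⇒ r1c3=1.
Step 19. [r7c5∈{7}] r7c5 has the single candidate 7. So r7c5=7.
Step 20. [r2c3∈{4}] r2c3's peers cover all but 4 ⇒ r2c3=4.
Step 21. [r7c6∈{2}] nothing but 2 survives at r7c6 ⇒ r7c6=2.
Step 22. [r2c5∈{6}] r2c5's peers cover all but 6. So r2c5=6.
Step 23. [r3c4∈{4}] nothing but 4 survives at r3c4 ⇒ r3c4=4.
Step 24. [r8c7∈{4}] only 4 remains possible at r8c7, so r8c7=4.
Step 25. [r6c8∈{6}] nothing but 6 survives at r6c8, so r6c8=6.
Step 26. [r4c4∈{9}] r4c4 has the single candidate 9 ⇒ r4c4=9.
Step 27. [r4c7∈{7}] r4c7 has the single candidate 7, so r4c7=7.
Step 28. [r3c9∈{8}] r3c9 is down to just 8. So r3c9=8.
Step 29. [r4c2∈{1}] r4c2's peers cover all but 1 ⇒ r4c2=1.
Step 30. [r1c2∈{7}] only 7 remains possible at r1c2, so r1c2=7.
Step 31. [r6c7∈{8}] nothing but 8 survives at r6c7, so r6c7=8.
Step 32. [r5c3∈{3}] only 3 remains possible at r5c3. So r5c3=3.
Step 33. [r2c4∈{7}] r2c4 has the single candidate 7. So r2c4=7.
Step 34. [r7c4∈{1}] r7c4 has the single candidate 1 ⇒ r7c4=1.
Step 35. [r8c9∈{2}] r8c9 has the single candidate 2 ⇒ r8c9=2.
Step 36. [r9c2∈{2}] r9c2 has the single candidate 2. So r9c2=2.
Step 37. [r7c2∈{8}] r7c2's peers cover all but 8 ⇒ r7c2=8.
Step 38. [r1c1∈{9}] r1c1 is down to just 9 ⇒ r1c1=9.
Step 39. [r3c6∈{5}] only 5 remains possible at r3c6. So r3c6=5.
Step 40. [r5c7∈{5}] r5c7's peers cover all but 5. So r5c7=5.
Step 41. [r5c2∈{4}] r5c2's peers cover all but 4. So r5c2=4.
Step 42. [r7c8∈{5}] r7c8 is down to just 5 ⇒ r7c8=5.
Step 43. [r7c3∈{9}] nothing but 9 survives at r7c3. So r7c3=9.

Answer: 9 7 1 2 3 8 6 4 5 / 8 5 4 7 6 1 2 9 3 / 2 3 6 4 9 5 1 7 8 / 5 1 8 9 2 6 7 3 4 / 6 4 3 8 1 7 5 2 9 / 7 9 2 5 4 3 8 6 1 / 4 8 9 1 7 2 3 5 6 / 1 6 7 3 5 9 4 8 2 / 3 2 5 6 8 4 9 1 7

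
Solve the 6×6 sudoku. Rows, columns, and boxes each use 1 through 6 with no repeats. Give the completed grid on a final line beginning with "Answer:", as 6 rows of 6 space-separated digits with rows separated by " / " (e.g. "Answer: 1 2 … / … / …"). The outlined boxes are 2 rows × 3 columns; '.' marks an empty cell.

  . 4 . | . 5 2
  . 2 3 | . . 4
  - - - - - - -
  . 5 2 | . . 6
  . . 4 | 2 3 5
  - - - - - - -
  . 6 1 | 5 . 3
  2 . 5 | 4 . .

Step 1. [r3c4∈{1}] nothing but 1 survives at r3c4, so r3c4=1.
Step 2. [r4c1∈{1,6}] row 4 places 6 nowhere but r4c1, so r4c1=6.
Step 3. [r2c5∈{1,6}] r2c5 is the only open cell in box 2 admitting 1 ⇒ r2c5=1.
Step 4. [r2c4∈{6}] only 6 remains possible at r2c4, so r2c4=6.
Step 5. [r4c2∈{1}] r4c2's peers cover all but 1 ⇒ r4c2=1.
Step 6. [r6c6∈{1}] only 1 remains possible at r6c6. So r6c6=1.
Step 7. [r6c5∈{6}] nothing but 6 survives at r6c5, so r6c5=6.
Step 8. [r1c3∈{6}] only 6 remains possible at r1c3 ⇒ r1c3=6.
Step 9. [r3c5∈{4}] r3c5's peers cover all but 4. So r3c5=4.
Step 10. [r5c5∈{2}] only 2 remains possible at r5c5 ⇒ r5c5=2.
Step 11. [r1c1∈{1}] r1c1's peers cover all but 1. So r1c1=1.
Step 12. [r3c1∈{3}] r3c1 is down to just 3 ⇒ r3c1=3.
Step 13. [r1c4∈{3}] nothing but 3 survives at r1c4, so r1c4=3.
Step 14. [r6c2∈{3}] r6c2 is down to just 3. So r6c2=3.
Step 15. [r5c1∈{4}] r5c1 is down to just 4 ⇒ r5c1=4.
Step 16. [r2c1∈{5}] r2c1 has the single candidate 5. So r2c1=5.

Answer: 1 4 6 3 5 2 / 5 2 3 6 1 4 / 3 5 2 1 4 6 / 6 1 4 2 3 5 / 4 6 1 5 2 3 / 2 3 5 4 6 1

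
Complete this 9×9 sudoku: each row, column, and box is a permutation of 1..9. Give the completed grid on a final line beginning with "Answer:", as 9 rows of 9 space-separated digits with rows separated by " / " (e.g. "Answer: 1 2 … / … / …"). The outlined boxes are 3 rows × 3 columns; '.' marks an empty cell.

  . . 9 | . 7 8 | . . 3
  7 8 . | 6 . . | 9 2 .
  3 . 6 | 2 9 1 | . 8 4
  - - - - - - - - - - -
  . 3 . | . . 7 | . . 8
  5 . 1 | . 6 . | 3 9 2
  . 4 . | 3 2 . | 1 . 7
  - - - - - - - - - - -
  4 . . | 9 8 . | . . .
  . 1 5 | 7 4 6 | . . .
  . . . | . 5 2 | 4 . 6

Step 1. [r4c1∈{2,6,9}] row 4 places 9 nowhere but r4c1 ⇒ r4c1=9.
Step 2. [r1c4∈{4,5}] row 1 places 4 nowhere but r1c4, so r1c4=4.
Step 3. [r4c4∈{1,5}] r4c4 is the only open cell in col 4 admitting 5 ⇒ r4c4=5.
Step 4. [r2c9∈{1,5}] across row 2, 1 lands solely at r2c9. So r2c9=1.
Step 5. [r7c8∈{1,3,5,7}] 1 has one home in row 7: r7c8, so r7c8=1.
Step 6. [r9c8∈{3,7}] in col 8, 7 fits only at r9c8. So r9c8=7.
Step 7. [r7c3∈{2,3,7}] col 3 places 7 nowhere but r7c3, so r7c3=7.
Step 8. [r4c7∈{6}] nothing but 6 survives at r4c7. So r4c7=6.
Step 9. [r1c7∈{5}] r1c7's peers cover all but 5 ⇒ r1c7=5.
Step 10. [r9c1∈{8}] r9c1's peers cover all but 8, so r9c1=8.
Step 11. [r8c1∈{2}] nothing but 2 survives at r8c1 ⇒ r8c1=2.
Step 12. [r2c5∈{3}] only 3 remains possible at r2c5, so r2c5=3.
Step 13. [r2c3∈{4}] r2c3 is down to just 4, so r2c3=4.
Step 14. [r1c8∈{6}] r1c8's peers cover all but 6 ⇒ r1c8=6.
Step 15. [r9c4∈{1}] r9c4's peers cover all but 1. So r9c4=1.
Step 16. [r4c8∈{4}] r4c8 has the single candidate 4 ⇒ r4c8=4.
Step 17. [r8c9∈{9}] only 9 remains possible at r8c9. So r8c9=9.
Step 18. [r2c6∈{5}] r2c6 has the single candidate 5 ⇒ r2c6=5.
Step 19. [r4c3∈{2}] only 2 remains possible at r4c3 ⇒ r4c3=2.
Step 20. [r7c6∈{3}] nothing but 3 survives at r7c6, so r7c6=3.
Step 21. [r3c2∈{5}] only 5 remains possible at r3c2. So r3c2=5.
Step 22. [r1c2∈{2}] r1c2 has the single candidate 2. So r1c2=2.
Step 23. [r6c1∈{6}] r6c1 has the single candidate 6 ⇒ r6c1=6.
Step 24. [r7c2∈{6}] nothing but 6 survives at r7c2 ⇒ r7c2=6.
Step 25. [r6c6∈{9}] r6c6 is down to just 9, so r6c6=9.
Step 26. [r3c7∈{7}] nothing but 7 survives at r3c7. So r3c7=7.
Step 27. [r5c4∈{8}] only 8 remains possible at r5c4 ⇒ r5c4=8.
Step 28. [r9c2∈{9}] r9c2 is down to just 9. So r9c2=9.
Step 29. [r5c2∈{7}] only 7 remains possible at r5c2 ⇒ r5c2=7.
Step 30. [r9c3∈{3}] only 3 remains possible at r9c3. So r9c3=3.
Step 31. [r7c9∈{5}] nothing but 5 survives at r7c9. So r7c9=5.
Step 32. [r7c7∈{2}] nothing but 2 survives at r7c7, so r7c7=2.
Step 33. [r1c1∈{1}] r1c1 has the single candidate 1. So r1c1=1.
Step 34. [r4c5∈{1}] r4c5 is down to just 1, so r4c5=1.
Step 35. [r5c6∈{4}] nothing but 4 survives at r5c6 ⇒ r5c6=4.
Step 36. [r6c8∈{5}] r6c8 has the single candidate 5. So r6c8=5.
Step 37. [r6c3∈{8}] r6c3's peers cover all but 8, so r6c3=8.
Step 38. [r8c8∈{3}] nothing but 3 survives at r8c8, so r8c8=3.
Step 39. [r8c7∈{8}] r8c7 is down to just 8, so r8c7=8.

Answer: 1 2 9 4 7 8 5 6 3 / 7 8 4 6 3 5 9 2 1 / 3 5 6 2 9 1 7 8 4 / 9 3 2 5 1 7 6 4 8 / 5 7 1 8 6 4 3 9 2 / 6 4 8 3 2 9 1 5 7 / 4 6 7 9 8 3 2 1 5 / 2 1 5 7 4 6 8 3 9 / 8 9 3 1 5 2 4 7 6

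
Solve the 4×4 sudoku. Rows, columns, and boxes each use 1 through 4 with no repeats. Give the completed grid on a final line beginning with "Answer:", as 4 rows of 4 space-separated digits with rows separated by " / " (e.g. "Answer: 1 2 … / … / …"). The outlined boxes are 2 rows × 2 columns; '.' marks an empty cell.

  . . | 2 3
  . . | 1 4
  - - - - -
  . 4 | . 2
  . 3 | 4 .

Step 1. [r4c1∈{1,2}] 2 has one home in row 4: r4c1, so r4c1=2.
Step 2. [r3c1∈{1}] nothing but 1 survives at r3c1 ⇒ r3c1=1.
Step 3. [r1c2∈{1}] r1c2 has the single candidate 1, so r1c2=1.
Step 4. [r3c3∈{3}] only 3 remains possible at r3c3 ⇒ r3c3=3.
Step 5. [r4c4∈{1}] r4c4 is down to just 1. So r4c4=1.
Step 6. [r2c1∈{3}] nothing but 3 survives at r2c1 ⇒ r2c1=3.
Step 7. [r2c2∈{2}] r2c2 has the single candidate 2, so r2c2=2.
Step 8. [r1c1∈{4}] r1c1 has the single candidate 4 ⇒ r1c1=4.

Answer: 4 1 2 3 / 3 2 1 4 / 1 4 3 2 / 2 3 4 1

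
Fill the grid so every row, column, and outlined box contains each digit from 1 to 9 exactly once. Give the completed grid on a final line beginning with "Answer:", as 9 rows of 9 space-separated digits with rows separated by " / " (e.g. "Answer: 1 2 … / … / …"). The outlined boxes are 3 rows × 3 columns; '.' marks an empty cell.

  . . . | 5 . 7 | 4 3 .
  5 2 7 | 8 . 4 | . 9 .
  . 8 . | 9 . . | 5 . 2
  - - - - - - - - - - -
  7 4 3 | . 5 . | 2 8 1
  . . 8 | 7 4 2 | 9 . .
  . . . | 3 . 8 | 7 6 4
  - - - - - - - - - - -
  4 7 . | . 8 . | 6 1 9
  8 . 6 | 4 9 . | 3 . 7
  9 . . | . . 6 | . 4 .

Step 1. [r6c5∈{1}] r6c5 is down to just 1. So r6c5=1.
Step 2. [r2c5∈{3,6}] in row 2, 3 fits only at r2c5. So r2c5=3.
Step 3. [r9c4∈{1,2}] r9c4 is the only open cell in col 4 admitting 1 ⇒ r9c4=1.
Step 4. [r8c6∈{5}] r8c6 is down to just 5, so r8c6=5.
Step 5. [r7c3∈{2,5}] 5 has one home in row 7: r7c3 ⇒ r7c3=5.
Step 6. [r3c5∈{6}] r3c5 has the single candidate 6. So r3c5=6.
Step 7. [r9c9∈{5,8}] r9c9 is the only open cell in row 9 admitting 5 ⇒ r9c9=5.
Step 8. [r9c3∈{2}] r9c3's peers cover all but 2 ⇒ r9c3=2.
Step 9. [r6c2∈{5,9}] r6c2 is the only open cell in row 6 admitting 5, so r6c2=5.
Step 10. [r1c2∈{1,6,9}] across col 2, 9 lands solely at r1c2 ⇒ r1c2=9.
Step 11. [r1c1∈{1,6}] box 1 places 6 nowhere but r1c1 ⇒ r1c1=6.
Step 12. [r3c6∈{1}] nothing but 1 survives at r3c6. So r3c6=1.
Step 13. [r8c2∈{1}] r8c2 is down to just 1. So r8c2=1.
Step 14. [r7c6∈{3}] r7c6's peers cover all but 3. So r7c6=3.
Step 15. [r2c9∈{6}] only 6 remains possible at r2c9. So r2c9=6.
Step 16. [r9c7∈{8}] r9c7's peers cover all but 8. So r9c7=8.
Step 17. [r5c9∈{3}] r5c9's peers cover all but 3 ⇒ r5c9=3.
Step 18. [r1c5∈{2}] r1c5's peers cover all but 2. So r1c5=2.
Step 19. [r6c1∈{2}] nothing but 2 survives at r6c1, so r6c1=2.
Step 20. [r5c8∈{5}] nothing but 5 survives at r5c8 ⇒ r5c8=5.
Step 21. [r7c4∈{2}] nothing but 2 survives at r7c4. So r7c4=2.
Step 22. [r3c1∈{3}] r3c1 has the single candidate 3, so r3c1=3.
Step 23. [r2c7∈{1}] r2c7 is down to just 1. So r2c7=1.
Step 24. [r4c4∈{6}] r4c4 has the single candidate 6, so r4c4=6.
Step 25. [r9c2∈{3}] r9c2 has the single candidate 3 ⇒ r9c2=3.
Step 26. [r9c5∈{7}] r9c5 is down to just 7 ⇒ r9c5=7.
Step 27. [r1c9∈{8}] nothing but 8 survives at r1c9 ⇒ r1c9=8.
Step 28. [r5c2∈{6}] nothing but 6 survives at r5c2 ⇒ r5c2=6.
Step 29. [r3c3∈{4}] r3c3 is down to just 4. So r3c3=4.
Step 30. [r3c8∈{7}] r3c8 is down to just 7. So r3c8=7.
Step 31. [r6c3∈{9}] r6c3's peers cover all but 9. So r6c3=9.
Step 32. [r8c8∈{2}] r8c8 has the single candidate 2 ⇒ r8c8=2.
Step 33. [r4c6∈{9}] r4c6 is down to just 9 ⇒ r4c6=9.
Step 34. [r5c1∈{1}] nothing but 1 survives at r5c1. So r5c1=1.
Step 35. [r1c3∈{1}] r1c3 is down to just 1, so r1c3=1.

Answer: 6 9 1 5 2 7 4 3 8 / 5 2 7 8 3 4 1 9 6 / 3 8 4 9 6 1 5 7 2 / 7 4 3 6 5 9 2 8 1 / 1 6 8 7 4 2 9 5 3 / 2 5 9 3 1 8 7 6 4 / 4 7 5 2 8 3 6 1 9 / 8 1 6 4 9 5 3 2 7 / 9 3 2 1 7 6 8 4 5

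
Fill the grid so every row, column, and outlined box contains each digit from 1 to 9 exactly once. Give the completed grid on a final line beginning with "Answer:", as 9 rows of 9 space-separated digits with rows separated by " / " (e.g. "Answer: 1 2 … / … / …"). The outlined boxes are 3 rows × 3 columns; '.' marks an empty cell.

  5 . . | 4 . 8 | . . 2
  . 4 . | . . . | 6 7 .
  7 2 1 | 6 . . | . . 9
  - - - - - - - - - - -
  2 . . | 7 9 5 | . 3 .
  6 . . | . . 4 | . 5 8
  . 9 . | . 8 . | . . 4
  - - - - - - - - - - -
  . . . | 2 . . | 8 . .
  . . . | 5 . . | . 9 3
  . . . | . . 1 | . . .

Step 1. [r3c6∈{3}] nothing but 3 survives at r3c6 ⇒ r3c6=3.
Step 2. [r4c7∈{1}] only 1 remains possible at r4c7 ⇒ r4c7=1.
Step 3. [r1c3∈{3,6,9}] 9 has one home in row 1: r1c3, so r1c3=9.
Step 4. [r9c4∈{3,8,9}] r9c4 is the only open cell in col 4 admitting 8. So r9c4=8.
Step 5. [r6c6∈{2,6}] across box 5, 6 lands solely at r6c6, so r6c6=6.
Step 6. [r8c6∈{7}] only 7 remains possible at r8c6, so r8c6=7.
Step 7. [r6c3∈{3,5,7}] in row 6, 5 fits only at r6c3 ⇒ r6c3=5.
Step 8. [r1c2∈{3,6}] row 1 places 6 nowhere but r1c2 ⇒ r1c2=6.
Step 9. [r4c3∈{4,8}] 4 has one home in row 4: r4c3, so r4c3=4.
Step 10. [r5c5∈{1,2,3}] across box 5, 2 lands solely at r5c5, so r5c5=2.
Step 11. [r1c8∈{1}] nothing but 1 survives at r1c8 ⇒ r1c8=1.
Step 12. [r7c9∈{1,5,6,7}] across col 9, 1 lands solely at r7c9 ⇒ r7c9=1.
Step 13. [r9c9∈{5,6,7}] in col 9, 7 fits only at r9c9, so r9c9=7.
Step 14. [r9c7∈{2,4,5}] across box 9, 5 lands solely at r9c7 ⇒ r9c7=5.
Step 15. [r9c2∈{3}] r9c2 is down to just 3 ⇒ r9c2=3.
Step 16. [r7c6∈{9}] r7c6's peers cover all but 9. So r7c6=9.
Step 17. [r7c1∈{4}] r7c1 is down to just 4, so r7c1=4.
Step 18. [r7c8∈{6}] only 6 remains possible at r7c8 ⇒ r7c8=6.
Step 19. [r6c8∈{2}] r6c8 has the single candidate 2. So r6c8=2.
Step 20. [r9c8∈{4}] nothing but 4 survives at r9c8. So r9c8=4.
Step 21. [r7c3∈{7}] only 7 remains possible at r7c3 ⇒ r7c3=7.
Step 22. [r5c3∈{3}] r5c3's peers cover all but 3, so r5c3=3.
Step 23. [r5c4∈{1}] r5c4 is down to just 1, so r5c4=1.
Step 24. [r8c2∈{1,8}] 1 has one home in col 2: r8c2 ⇒ r8c2=1.
Step 25. [r8c1∈{8}] nothing but 8 survives at r8c1 ⇒ r8c1=8.
Step 26. [r9c5∈{6}] r9c5 is down to just 6 ⇒ r9c5=6.
Step 27. [r6c7∈{7}] r6c7 has the single candidate 7. So r6c7=7.
Step 28. [r8c3∈{2,6}] 6 has one home in row 8: r8c3. So r8c3=6.
Step 29. [r2c9∈{5}] nothing but 5 survives at r2c9. So r2c9=5.
Step 30. [r7c2∈{5}] r7c2 has the single candidate 5, so r7c2=5.
Step 31. [r2c6∈{2}] nothing but 2 survives at r2c6 ⇒ r2c6=2.
Step 32. [r1c5∈{7}] r1c5 is down to just 7. So r1c5=7.
Step 33. [r4c2∈{8}] r4c2's peers cover all but 8 ⇒ r4c2=8.
Step 34. [r2c5∈{1}] nothing but 1 survives at r2c5, so r2c5=1.
Step 35. [r1c7∈{3}] only 3 remains possible at r1c7. So r1c7=3.
Step 36. [r2c1∈{3}] r2c1 has the single candidate 3 ⇒ r2c1=3.
Step 37. [r4c9∈{6}] r4c9 has the single candidate 6. So r4c9=6.
Step 38. [r8c7∈{2}] nothing but 2 survives at r8c7. So r8c7=2.
Step 39. [r7c5∈{3}] r7c5 has the single candidate 3. So r7c5=3.
Step 40. [r9c3∈{2}] r9c3 has the single candidate 2, so r9c3=2.
Step 41. [r5c7∈{9}] only 9 remains possible at r5c7. So r5c7=9.
Step 42. [r2c3∈{8}] nothing but 8 survives at r2c3. So r2c3=8.
Step 43. [r6c4∈{3}] r6c4 has the single candidate 3. So r6c4=3.
Step 44. [r9c1∈{9}] r9c1's peers cover all but 9. So r9c1=9.
Step 45. [r5c2∈{7}] only 7 remains possible at r5c2 ⇒ r5c2=7.
Step 46. [r3c5∈{5}] nothing but 5 survives at r3c5 ⇒ r3c5=5.
Step 47. [r3c8∈{8}] r3c8 is down to just 8, so r3c8=8.
Step 48. [r8c5∈{4}] r8c5 has the single candidate 4, so r8c5=4.
Step 49. [r2c4∈{9}] nothing but 9 survives at r2c4. So r2c4=9.
Step 50. [r6c1∈{1}] only 1 remains possible at r6c1 ⇒ r6c1=1.
Step 51. [r3c7∈{4}] only 4 remains possible at r3c7 ⇒ r3c7=4.

Answer: 5 6 9 4 7 8 3 1 2 / 3 4 8 9 1 2 6 7 5 / 7 2 1 6 5 3 4 8 9 / 2 8 4 7 9 5 1 3 6 / 6 7 3 1 2 4 9 5 8 / 1 9 5 3 8 6 7 2 4 / 4 5 7 2 3 9 8 6 1 / 8 1 6 5 4 7 2 9 3 / 9 3 2 8 6 1 5 4 7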